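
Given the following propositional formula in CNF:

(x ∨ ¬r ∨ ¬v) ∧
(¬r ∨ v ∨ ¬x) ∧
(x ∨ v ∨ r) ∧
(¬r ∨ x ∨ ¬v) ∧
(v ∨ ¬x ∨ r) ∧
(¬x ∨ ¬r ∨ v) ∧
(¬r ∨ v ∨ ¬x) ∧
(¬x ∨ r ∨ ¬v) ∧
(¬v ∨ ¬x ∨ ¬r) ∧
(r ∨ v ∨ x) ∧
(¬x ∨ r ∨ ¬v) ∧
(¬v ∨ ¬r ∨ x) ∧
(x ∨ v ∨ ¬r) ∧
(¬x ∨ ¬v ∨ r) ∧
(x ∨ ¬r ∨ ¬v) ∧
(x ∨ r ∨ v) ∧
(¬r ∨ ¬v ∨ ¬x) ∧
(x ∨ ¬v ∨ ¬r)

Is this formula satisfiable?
Yes

Yes, the formula is satisfiable.

One satisfying assignment is: v=True, x=False, r=False

Verification: With this assignment, all 18 clauses evaluate to true.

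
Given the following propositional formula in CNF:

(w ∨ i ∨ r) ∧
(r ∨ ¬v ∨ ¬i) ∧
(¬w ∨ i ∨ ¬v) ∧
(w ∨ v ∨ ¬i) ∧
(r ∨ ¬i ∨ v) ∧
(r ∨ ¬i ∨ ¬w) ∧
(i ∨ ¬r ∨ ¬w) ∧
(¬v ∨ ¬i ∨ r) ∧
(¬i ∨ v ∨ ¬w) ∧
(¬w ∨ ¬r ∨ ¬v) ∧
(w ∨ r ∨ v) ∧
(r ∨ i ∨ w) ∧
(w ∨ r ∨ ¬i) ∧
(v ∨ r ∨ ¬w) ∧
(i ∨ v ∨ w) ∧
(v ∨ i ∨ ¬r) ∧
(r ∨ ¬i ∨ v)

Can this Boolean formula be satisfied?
Yes

Yes, the formula is satisfiable.

One satisfying assignment is: i=True, r=True, v=True, w=False

Verification: With this assignment, all 17 clauses evaluate to true.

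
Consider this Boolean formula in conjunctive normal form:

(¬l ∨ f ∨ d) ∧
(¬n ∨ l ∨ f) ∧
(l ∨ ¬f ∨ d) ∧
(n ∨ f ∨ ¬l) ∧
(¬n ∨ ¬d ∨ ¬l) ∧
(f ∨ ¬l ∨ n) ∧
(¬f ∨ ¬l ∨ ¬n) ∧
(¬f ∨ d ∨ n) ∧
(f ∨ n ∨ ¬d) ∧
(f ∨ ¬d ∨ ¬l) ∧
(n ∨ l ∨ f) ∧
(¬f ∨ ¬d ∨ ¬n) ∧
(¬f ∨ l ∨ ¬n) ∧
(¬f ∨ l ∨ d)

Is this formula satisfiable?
Yes

Yes, the formula is satisfiable.

One satisfying assignment is: d=True, f=True, l=False, n=False

Verification: With this assignment, all 14 clauses evaluate to true.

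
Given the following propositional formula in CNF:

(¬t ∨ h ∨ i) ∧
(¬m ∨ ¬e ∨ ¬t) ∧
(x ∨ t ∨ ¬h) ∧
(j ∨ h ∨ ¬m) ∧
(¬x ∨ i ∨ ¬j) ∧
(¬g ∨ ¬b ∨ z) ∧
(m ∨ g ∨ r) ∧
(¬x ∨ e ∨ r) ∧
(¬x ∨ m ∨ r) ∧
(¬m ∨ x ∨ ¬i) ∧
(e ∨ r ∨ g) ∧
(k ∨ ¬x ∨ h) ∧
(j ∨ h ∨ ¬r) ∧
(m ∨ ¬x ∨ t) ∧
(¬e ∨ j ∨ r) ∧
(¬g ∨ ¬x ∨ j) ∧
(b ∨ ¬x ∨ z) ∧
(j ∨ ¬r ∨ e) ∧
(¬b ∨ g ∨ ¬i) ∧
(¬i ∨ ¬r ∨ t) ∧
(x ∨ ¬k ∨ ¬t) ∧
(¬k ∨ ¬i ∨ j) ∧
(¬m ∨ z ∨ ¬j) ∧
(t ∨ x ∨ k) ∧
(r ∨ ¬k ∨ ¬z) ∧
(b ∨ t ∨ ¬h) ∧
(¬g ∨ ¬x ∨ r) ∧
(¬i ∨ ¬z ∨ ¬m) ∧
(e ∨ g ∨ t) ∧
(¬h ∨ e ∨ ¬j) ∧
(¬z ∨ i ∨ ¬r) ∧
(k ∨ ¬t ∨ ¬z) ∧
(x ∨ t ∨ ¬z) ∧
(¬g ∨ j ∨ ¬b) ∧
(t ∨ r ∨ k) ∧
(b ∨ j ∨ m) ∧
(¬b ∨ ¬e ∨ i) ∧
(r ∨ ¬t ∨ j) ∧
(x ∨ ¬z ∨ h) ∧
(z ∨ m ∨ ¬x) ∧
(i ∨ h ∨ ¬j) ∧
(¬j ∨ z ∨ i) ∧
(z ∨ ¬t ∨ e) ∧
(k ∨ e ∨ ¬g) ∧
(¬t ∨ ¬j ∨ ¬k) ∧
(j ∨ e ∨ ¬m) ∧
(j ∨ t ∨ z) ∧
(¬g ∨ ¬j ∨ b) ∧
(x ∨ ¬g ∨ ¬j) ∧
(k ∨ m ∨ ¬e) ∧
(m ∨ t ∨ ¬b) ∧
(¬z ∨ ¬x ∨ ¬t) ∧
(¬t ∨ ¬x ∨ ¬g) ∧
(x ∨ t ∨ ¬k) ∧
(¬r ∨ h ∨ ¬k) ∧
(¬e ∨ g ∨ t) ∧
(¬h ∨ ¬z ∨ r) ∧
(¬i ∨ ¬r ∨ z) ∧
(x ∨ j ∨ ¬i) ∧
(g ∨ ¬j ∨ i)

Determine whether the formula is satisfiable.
No

No, the formula is not satisfiable.

No assignment of truth values to the variables can make all 60 clauses true simultaneously.

The formula is UNSAT (unsatisfiable).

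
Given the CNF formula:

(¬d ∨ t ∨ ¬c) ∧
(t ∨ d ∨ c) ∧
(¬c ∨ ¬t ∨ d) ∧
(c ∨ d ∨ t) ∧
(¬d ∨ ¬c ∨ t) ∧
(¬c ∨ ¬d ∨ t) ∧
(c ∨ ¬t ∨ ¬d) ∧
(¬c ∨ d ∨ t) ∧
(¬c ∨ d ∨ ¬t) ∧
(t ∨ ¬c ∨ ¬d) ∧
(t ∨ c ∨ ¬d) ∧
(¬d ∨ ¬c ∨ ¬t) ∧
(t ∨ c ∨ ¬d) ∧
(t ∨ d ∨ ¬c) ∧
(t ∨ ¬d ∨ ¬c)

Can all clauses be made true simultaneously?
Yes

Yes, the formula is satisfiable.

One satisfying assignment is: t=True, d=False, c=False

Verification: With this assignment, all 15 clauses evaluate to true.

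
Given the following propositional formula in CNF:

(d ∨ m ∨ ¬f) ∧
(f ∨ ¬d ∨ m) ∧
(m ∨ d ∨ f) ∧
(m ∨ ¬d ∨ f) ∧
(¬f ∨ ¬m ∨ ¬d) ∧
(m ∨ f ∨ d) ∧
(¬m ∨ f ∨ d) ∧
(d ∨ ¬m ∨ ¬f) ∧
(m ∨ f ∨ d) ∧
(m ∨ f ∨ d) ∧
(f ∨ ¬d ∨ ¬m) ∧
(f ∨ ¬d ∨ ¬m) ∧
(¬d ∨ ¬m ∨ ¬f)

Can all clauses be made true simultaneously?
Yes

Yes, the formula is satisfiable.

One satisfying assignment is: m=False, f=True, d=True

Verification: With this assignment, all 13 clauses evaluate to true.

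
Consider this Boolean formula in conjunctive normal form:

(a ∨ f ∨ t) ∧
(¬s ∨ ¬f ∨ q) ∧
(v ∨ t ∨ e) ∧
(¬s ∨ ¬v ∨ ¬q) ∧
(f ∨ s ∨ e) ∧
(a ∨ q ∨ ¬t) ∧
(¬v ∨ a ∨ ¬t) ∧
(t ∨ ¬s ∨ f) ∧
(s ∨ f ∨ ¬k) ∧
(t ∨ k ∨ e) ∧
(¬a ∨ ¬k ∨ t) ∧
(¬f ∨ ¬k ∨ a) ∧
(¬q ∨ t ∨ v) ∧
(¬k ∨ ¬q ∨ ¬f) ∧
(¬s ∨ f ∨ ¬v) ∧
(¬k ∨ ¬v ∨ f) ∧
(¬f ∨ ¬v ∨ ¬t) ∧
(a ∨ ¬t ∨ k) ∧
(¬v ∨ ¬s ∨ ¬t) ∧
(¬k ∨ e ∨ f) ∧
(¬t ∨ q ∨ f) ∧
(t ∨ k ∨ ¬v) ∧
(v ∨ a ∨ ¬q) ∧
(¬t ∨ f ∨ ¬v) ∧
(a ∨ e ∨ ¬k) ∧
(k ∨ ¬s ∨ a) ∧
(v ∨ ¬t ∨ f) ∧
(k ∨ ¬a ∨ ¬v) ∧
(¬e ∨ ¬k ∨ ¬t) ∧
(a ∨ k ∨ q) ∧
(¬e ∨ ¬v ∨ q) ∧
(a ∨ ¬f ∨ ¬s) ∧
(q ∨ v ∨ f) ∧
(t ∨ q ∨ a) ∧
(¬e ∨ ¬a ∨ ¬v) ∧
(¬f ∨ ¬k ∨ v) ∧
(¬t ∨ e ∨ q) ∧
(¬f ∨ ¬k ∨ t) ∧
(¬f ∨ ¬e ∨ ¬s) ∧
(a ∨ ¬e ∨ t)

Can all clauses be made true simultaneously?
Yes

Yes, the formula is satisfiable.

One satisfying assignment is: s=False, t=True, e=False, a=True, q=True, k=False, v=False, f=True

Verification: With this assignment, all 40 clauses evaluate to true.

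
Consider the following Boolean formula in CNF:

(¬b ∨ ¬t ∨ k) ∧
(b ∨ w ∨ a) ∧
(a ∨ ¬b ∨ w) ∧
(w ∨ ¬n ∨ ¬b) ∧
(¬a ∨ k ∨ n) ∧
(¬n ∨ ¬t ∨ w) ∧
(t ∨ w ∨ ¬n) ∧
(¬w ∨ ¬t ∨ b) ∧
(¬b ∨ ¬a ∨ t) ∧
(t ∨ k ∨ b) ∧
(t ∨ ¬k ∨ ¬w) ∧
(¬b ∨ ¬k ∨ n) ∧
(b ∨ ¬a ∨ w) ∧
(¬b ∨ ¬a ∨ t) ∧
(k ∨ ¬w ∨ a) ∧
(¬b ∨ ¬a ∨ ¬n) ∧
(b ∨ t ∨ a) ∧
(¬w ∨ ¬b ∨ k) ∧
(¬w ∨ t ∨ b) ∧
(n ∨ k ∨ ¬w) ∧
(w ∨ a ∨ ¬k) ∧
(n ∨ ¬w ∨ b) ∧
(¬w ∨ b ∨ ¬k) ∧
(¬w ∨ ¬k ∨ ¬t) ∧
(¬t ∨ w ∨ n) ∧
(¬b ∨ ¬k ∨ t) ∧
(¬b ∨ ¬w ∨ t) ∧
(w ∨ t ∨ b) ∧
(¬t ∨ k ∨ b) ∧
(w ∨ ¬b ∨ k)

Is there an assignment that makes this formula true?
No

No, the formula is not satisfiable.

No assignment of truth values to the variables can make all 30 clauses true simultaneously.

The formula is UNSAT (unsatisfiable).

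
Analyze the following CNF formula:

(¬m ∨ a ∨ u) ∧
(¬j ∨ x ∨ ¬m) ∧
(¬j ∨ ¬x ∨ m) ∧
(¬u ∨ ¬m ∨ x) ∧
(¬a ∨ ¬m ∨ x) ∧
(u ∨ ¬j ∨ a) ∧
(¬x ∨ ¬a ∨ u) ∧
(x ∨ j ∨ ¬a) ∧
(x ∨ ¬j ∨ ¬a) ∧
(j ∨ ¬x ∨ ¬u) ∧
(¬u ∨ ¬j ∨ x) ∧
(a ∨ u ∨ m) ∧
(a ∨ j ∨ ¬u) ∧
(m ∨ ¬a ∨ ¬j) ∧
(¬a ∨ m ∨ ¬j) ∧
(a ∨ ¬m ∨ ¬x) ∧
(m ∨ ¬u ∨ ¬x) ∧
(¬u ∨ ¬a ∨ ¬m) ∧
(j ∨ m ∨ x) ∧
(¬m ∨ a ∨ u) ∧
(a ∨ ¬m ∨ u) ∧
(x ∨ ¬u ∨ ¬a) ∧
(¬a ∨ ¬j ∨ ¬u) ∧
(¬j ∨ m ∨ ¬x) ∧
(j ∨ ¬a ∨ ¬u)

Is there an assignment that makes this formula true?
No

No, the formula is not satisfiable.

No assignment of truth values to the variables can make all 25 clauses true simultaneously.

The formula is UNSAT (unsatisfiable).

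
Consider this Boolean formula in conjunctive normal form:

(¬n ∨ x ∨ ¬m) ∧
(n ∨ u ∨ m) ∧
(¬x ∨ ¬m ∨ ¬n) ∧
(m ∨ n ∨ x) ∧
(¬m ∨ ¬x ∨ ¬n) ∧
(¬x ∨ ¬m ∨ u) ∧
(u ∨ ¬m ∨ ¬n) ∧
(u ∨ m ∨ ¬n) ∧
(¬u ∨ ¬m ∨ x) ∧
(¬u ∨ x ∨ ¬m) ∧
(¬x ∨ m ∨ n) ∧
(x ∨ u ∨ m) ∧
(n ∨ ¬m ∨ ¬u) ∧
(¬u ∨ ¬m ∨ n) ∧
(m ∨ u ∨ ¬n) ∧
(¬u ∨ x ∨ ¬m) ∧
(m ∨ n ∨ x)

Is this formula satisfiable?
Yes

Yes, the formula is satisfiable.

One satisfying assignment is: m=True, x=False, n=False, u=False

Verification: With this assignment, all 17 clauses evaluate to true.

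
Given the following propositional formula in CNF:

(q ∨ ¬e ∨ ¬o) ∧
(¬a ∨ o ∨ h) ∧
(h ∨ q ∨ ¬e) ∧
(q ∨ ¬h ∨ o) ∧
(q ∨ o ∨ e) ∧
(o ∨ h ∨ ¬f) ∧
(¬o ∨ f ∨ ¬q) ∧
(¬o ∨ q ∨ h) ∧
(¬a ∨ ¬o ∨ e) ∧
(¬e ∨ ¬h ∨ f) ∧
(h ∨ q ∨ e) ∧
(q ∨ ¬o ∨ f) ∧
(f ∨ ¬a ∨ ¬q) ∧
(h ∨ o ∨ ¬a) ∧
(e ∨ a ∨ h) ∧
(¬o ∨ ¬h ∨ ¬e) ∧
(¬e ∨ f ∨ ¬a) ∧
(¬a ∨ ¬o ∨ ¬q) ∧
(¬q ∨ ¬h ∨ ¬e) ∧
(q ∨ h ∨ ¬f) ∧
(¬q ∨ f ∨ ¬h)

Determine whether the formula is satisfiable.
Yes

Yes, the formula is satisfiable.

One satisfying assignment is: e=True, q=True, a=False, h=False, o=False, f=False

Verification: With this assignment, all 21 clauses evaluate to true.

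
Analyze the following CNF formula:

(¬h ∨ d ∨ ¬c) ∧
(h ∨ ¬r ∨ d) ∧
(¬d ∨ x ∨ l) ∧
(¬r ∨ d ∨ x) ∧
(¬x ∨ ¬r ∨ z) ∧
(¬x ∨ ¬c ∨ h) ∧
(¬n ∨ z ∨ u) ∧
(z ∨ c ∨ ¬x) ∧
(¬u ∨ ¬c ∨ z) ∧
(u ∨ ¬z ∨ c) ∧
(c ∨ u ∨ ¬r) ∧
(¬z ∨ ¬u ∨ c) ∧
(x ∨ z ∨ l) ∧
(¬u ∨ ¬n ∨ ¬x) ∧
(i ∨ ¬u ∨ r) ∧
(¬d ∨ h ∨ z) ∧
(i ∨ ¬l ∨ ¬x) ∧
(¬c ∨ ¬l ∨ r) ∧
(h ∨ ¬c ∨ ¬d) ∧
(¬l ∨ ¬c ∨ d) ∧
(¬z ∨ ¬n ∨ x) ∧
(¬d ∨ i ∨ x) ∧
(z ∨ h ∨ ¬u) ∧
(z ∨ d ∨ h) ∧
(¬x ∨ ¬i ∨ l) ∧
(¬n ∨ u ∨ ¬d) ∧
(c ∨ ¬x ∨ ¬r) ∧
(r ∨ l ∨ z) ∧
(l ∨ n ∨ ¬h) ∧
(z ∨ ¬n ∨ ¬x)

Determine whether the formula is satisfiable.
Yes

Yes, the formula is satisfiable.

One satisfying assignment is: u=False, x=False, n=False, z=False, i=False, l=True, r=False, h=True, d=False, c=False

Verification: With this assignment, all 30 clauses evaluate to true.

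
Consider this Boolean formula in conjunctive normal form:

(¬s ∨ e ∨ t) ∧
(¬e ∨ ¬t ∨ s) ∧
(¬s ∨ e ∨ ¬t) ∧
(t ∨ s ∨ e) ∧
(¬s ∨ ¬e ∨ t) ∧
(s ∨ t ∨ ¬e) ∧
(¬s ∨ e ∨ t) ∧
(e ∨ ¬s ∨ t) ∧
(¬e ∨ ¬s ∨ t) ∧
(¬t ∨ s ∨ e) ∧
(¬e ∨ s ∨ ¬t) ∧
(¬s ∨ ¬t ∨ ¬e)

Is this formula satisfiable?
No

No, the formula is not satisfiable.

No assignment of truth values to the variables can make all 12 clauses true simultaneously.

The formula is UNSAT (unsatisfiable).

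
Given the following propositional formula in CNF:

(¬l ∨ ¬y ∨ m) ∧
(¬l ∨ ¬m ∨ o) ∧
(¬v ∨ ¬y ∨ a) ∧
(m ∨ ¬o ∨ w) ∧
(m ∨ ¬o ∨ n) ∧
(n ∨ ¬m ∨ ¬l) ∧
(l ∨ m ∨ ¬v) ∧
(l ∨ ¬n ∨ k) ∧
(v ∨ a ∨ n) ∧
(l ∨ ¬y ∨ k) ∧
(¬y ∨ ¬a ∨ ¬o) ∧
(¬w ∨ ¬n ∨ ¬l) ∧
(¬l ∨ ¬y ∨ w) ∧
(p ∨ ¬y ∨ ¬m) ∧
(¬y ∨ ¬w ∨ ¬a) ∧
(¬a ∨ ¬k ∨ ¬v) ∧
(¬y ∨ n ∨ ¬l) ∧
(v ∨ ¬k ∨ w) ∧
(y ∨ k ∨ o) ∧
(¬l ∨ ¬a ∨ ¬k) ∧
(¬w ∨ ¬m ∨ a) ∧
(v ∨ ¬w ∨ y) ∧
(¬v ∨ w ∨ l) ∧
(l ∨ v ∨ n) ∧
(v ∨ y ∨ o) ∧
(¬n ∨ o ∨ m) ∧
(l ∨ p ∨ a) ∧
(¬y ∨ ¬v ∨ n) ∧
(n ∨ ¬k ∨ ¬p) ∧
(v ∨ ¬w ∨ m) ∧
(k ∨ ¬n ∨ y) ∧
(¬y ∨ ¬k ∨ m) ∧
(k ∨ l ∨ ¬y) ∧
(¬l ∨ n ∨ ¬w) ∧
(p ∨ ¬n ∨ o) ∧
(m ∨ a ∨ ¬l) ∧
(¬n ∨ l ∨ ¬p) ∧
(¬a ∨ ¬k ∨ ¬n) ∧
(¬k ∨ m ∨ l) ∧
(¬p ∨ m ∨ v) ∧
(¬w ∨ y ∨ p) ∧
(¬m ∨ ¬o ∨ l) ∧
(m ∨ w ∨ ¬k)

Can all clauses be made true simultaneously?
Yes

Yes, the formula is satisfiable.

One satisfying assignment is: o=True, m=True, v=True, l=True, w=False, y=False, k=True, p=True, n=True, a=False

Verification: With this assignment, all 43 clauses evaluate to true.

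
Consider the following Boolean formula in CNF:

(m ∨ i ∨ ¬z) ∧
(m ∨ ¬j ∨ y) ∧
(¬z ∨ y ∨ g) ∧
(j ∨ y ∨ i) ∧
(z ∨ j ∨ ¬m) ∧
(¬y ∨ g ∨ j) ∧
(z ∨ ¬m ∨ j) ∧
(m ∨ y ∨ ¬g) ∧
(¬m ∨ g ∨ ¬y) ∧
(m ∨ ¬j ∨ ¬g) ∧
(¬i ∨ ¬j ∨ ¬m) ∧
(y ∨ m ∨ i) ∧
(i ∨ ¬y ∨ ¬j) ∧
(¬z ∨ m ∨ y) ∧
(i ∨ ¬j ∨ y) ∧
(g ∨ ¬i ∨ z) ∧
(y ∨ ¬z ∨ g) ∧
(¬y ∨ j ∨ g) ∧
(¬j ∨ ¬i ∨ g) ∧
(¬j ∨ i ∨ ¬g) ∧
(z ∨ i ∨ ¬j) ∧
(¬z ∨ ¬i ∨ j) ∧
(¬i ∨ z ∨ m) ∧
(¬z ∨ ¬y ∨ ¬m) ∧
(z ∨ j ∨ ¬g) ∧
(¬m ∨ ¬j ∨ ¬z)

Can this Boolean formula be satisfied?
No

No, the formula is not satisfiable.

No assignment of truth values to the variables can make all 26 clauses true simultaneously.

The formula is UNSAT (unsatisfiable).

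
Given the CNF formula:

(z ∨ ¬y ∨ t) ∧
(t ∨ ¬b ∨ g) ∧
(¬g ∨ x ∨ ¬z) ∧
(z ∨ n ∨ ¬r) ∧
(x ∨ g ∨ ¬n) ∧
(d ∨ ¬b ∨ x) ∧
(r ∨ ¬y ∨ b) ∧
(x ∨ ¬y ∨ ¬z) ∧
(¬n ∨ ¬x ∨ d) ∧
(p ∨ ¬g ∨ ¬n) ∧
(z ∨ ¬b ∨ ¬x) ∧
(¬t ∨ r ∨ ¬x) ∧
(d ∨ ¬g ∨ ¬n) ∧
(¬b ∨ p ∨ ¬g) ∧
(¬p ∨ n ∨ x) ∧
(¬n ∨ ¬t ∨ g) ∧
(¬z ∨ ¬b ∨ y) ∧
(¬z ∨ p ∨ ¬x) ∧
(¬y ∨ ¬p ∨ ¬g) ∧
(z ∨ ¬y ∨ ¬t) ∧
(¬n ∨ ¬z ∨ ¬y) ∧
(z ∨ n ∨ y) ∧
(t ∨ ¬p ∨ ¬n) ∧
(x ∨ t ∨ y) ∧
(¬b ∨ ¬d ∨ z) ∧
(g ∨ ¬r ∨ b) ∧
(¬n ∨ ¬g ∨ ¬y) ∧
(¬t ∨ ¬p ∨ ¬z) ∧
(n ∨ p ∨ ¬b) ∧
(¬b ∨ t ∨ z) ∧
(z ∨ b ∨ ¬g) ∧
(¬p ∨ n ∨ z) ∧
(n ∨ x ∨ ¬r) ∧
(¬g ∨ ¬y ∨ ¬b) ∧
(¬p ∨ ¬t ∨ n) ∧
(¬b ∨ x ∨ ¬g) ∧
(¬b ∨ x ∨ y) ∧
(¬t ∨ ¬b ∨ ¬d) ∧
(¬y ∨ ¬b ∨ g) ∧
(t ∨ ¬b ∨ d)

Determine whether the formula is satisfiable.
Yes

Yes, the formula is satisfiable.

One satisfying assignment is: p=False, y=False, b=False, x=False, n=False, d=False, z=True, r=False, g=False, t=True

Verification: With this assignment, all 40 clauses evaluate to true.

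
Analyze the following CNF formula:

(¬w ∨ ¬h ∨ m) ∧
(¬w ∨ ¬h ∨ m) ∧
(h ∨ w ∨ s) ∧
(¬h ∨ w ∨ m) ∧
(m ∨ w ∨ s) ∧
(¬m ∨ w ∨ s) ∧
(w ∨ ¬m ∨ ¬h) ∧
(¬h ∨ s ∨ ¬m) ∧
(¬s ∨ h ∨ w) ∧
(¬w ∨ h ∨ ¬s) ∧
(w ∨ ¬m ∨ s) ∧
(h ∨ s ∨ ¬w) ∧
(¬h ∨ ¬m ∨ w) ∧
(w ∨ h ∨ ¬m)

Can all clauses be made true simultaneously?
Yes

Yes, the formula is satisfiable.

One satisfying assignment is: m=True, h=True, w=True, s=True

Verification: With this assignment, all 14 clauses evaluate to true.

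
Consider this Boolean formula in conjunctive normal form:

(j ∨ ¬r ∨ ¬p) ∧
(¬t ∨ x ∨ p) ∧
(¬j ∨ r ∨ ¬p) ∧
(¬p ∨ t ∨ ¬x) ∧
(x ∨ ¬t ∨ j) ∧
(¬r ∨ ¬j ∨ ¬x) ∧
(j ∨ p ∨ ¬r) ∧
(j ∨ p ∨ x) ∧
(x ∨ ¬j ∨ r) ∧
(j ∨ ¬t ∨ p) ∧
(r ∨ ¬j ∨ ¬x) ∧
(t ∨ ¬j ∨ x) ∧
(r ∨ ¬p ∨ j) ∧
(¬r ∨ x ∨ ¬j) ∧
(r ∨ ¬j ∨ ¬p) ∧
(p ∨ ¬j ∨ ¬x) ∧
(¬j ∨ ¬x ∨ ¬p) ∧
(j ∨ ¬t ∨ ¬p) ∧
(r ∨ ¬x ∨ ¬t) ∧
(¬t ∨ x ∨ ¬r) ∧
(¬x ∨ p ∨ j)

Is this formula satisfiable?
No

No, the formula is not satisfiable.

No assignment of truth values to the variables can make all 21 clauses true simultaneously.

The formula is UNSAT (unsatisfiable).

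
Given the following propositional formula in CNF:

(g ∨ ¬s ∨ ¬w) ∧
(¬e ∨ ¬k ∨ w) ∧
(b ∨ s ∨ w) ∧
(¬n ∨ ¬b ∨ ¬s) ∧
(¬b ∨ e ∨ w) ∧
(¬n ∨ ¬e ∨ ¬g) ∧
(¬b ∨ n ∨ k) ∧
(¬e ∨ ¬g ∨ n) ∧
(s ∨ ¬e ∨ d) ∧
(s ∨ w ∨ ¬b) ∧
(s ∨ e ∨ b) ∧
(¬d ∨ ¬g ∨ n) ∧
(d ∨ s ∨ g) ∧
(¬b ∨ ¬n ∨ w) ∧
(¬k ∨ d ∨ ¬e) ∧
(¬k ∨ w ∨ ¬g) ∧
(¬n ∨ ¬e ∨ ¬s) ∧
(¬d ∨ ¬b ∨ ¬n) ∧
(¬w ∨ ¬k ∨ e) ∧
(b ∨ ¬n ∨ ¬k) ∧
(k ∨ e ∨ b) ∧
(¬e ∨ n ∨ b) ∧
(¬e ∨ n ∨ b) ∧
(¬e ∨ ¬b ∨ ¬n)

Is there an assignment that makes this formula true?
Yes

Yes, the formula is satisfiable.

One satisfying assignment is: g=False, s=True, k=True, w=False, b=False, e=False, n=False, d=False

Verification: With this assignment, all 24 clauses evaluate to true.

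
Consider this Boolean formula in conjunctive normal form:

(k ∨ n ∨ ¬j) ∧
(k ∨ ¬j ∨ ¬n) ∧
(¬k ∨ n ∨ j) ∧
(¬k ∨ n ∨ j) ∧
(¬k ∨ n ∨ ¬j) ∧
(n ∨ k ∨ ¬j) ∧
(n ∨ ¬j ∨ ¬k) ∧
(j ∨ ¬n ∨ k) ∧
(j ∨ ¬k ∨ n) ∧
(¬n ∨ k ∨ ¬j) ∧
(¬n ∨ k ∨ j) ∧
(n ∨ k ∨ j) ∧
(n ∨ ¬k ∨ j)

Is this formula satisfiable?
Yes

Yes, the formula is satisfiable.

One satisfying assignment is: k=True, n=True, j=False

Verification: With this assignment, all 13 clauses evaluate to true.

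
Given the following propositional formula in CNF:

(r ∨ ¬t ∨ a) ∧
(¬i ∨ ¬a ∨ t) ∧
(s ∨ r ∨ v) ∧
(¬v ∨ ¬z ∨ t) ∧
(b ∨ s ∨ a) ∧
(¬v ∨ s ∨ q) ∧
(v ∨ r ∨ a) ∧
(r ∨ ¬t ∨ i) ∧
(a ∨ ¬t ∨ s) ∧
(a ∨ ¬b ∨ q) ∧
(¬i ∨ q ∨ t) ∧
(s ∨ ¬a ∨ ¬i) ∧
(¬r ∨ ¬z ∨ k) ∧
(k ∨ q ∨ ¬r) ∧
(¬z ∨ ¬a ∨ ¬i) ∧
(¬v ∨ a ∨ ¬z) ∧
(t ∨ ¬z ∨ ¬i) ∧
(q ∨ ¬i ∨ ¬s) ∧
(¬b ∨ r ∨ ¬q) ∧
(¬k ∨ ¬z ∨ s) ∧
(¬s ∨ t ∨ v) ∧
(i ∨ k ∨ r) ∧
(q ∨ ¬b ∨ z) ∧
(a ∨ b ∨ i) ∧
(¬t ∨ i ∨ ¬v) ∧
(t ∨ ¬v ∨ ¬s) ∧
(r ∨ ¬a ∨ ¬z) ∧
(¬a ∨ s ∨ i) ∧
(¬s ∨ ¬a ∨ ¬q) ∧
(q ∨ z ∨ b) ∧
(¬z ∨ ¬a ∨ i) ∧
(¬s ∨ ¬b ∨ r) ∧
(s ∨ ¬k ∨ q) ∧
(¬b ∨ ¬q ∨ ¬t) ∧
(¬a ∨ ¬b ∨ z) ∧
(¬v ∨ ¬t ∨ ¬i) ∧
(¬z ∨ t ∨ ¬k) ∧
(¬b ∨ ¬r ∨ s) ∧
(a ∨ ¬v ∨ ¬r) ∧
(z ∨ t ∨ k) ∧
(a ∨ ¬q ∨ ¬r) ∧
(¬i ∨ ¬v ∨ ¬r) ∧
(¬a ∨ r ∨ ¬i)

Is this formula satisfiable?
No

No, the formula is not satisfiable.

No assignment of truth values to the variables can make all 43 clauses true simultaneously.

The formula is UNSAT (unsatisfiable).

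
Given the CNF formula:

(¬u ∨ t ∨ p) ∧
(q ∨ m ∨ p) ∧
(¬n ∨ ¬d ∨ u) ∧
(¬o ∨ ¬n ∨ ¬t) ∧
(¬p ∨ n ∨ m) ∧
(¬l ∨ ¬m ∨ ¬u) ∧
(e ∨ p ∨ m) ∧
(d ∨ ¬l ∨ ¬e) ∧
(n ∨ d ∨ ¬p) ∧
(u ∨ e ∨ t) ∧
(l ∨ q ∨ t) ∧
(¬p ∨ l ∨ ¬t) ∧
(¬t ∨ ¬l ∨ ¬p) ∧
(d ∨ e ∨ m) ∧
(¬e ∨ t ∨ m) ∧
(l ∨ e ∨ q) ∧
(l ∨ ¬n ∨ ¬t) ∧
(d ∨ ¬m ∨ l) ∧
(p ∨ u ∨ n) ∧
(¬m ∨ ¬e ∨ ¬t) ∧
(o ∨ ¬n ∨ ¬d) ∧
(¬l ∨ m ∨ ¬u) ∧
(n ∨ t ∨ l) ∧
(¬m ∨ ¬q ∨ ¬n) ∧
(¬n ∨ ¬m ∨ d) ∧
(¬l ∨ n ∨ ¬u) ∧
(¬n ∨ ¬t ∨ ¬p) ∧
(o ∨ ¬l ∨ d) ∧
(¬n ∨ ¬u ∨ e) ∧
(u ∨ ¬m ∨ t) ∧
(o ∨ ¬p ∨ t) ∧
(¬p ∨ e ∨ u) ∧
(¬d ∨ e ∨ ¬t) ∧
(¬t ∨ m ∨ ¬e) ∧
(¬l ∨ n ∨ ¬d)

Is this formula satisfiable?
No

No, the formula is not satisfiable.

No assignment of truth values to the variables can make all 35 clauses true simultaneously.

The formula is UNSAT (unsatisfiable).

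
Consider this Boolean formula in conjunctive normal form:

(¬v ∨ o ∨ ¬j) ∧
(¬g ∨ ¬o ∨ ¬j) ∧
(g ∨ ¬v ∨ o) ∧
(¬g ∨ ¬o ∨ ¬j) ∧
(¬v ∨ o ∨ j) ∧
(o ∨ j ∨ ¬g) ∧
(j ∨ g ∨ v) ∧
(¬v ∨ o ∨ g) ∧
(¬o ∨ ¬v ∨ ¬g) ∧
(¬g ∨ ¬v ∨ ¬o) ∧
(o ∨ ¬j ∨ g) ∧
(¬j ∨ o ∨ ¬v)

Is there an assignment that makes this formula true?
Yes

Yes, the formula is satisfiable.

One satisfying assignment is: g=False, j=False, v=True, o=True

Verification: With this assignment, all 12 clauses evaluate to true.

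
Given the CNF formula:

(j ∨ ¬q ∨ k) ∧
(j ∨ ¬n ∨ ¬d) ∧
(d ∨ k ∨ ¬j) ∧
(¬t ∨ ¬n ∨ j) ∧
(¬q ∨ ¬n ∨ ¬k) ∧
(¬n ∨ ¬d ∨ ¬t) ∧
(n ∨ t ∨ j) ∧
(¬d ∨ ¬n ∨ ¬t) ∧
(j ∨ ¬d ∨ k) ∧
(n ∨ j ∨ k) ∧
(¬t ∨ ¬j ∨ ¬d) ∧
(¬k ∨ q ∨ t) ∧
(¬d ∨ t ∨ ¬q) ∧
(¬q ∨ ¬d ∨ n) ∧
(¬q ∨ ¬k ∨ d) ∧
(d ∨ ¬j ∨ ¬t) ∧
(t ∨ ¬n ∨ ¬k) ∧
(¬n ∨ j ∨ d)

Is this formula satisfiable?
Yes

Yes, the formula is satisfiable.

One satisfying assignment is: n=False, d=False, j=False, t=True, k=True, q=False

Verification: With this assignment, all 18 clauses evaluate to true.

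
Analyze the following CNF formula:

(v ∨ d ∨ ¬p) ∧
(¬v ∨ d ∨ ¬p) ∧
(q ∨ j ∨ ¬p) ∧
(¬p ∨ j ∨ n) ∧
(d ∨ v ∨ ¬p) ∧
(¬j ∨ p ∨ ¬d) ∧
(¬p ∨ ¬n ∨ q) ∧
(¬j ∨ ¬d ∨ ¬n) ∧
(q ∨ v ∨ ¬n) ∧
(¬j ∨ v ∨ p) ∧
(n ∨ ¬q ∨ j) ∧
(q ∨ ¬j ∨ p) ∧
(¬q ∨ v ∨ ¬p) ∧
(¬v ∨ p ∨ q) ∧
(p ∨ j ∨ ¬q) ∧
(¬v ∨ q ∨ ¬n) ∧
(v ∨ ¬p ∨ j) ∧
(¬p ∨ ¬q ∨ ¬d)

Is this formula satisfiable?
Yes

Yes, the formula is satisfiable.

One satisfying assignment is: q=False, p=False, d=False, v=False, n=False, j=False

Verification: With this assignment, all 18 clauses evaluate to true.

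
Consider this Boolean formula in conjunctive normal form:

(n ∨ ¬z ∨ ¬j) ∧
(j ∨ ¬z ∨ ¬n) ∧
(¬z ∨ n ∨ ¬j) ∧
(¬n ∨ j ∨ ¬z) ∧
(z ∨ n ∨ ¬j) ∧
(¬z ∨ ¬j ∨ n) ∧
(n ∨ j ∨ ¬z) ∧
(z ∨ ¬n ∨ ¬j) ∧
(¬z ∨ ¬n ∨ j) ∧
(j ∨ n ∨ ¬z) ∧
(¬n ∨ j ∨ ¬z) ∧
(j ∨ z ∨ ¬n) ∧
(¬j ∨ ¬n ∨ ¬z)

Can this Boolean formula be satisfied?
Yes

Yes, the formula is satisfiable.

One satisfying assignment is: j=False, n=False, z=False

Verification: With this assignment, all 13 clauses evaluate to true.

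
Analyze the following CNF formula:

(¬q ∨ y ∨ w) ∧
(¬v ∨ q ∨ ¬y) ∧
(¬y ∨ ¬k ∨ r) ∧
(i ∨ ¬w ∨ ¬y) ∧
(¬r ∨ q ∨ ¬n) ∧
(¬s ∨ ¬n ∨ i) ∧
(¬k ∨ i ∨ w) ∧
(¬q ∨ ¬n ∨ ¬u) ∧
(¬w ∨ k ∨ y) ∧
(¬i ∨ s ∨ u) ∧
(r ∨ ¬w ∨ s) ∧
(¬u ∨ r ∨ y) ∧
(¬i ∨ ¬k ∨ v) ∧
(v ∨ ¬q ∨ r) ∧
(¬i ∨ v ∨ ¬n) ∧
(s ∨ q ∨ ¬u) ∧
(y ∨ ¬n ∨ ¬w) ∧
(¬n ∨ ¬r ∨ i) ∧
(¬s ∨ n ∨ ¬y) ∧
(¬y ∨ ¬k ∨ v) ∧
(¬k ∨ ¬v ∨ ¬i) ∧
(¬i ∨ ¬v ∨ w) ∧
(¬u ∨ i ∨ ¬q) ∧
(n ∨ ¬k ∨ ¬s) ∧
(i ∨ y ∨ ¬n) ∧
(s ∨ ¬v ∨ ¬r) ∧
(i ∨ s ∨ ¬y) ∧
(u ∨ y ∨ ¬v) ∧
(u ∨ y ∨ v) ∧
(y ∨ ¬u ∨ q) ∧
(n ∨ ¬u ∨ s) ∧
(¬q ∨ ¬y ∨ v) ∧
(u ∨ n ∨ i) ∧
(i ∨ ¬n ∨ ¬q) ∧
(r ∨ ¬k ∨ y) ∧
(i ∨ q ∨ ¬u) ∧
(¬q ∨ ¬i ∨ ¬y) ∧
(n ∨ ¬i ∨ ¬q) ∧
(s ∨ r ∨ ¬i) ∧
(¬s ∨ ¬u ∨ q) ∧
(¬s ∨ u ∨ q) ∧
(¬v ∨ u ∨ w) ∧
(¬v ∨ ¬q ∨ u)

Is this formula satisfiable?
No

No, the formula is not satisfiable.

No assignment of truth values to the variables can make all 43 clauses true simultaneously.

The formula is UNSAT (unsatisfiable).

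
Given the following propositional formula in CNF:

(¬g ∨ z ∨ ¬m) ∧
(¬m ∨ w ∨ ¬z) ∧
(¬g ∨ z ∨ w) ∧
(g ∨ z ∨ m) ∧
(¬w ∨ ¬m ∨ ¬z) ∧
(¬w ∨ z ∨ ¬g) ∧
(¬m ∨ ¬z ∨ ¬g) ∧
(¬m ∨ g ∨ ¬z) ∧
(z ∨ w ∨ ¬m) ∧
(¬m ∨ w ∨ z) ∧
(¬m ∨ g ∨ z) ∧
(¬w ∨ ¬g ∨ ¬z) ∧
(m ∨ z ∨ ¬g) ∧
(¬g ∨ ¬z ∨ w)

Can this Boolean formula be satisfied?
Yes

Yes, the formula is satisfiable.

One satisfying assignment is: g=False, m=False, w=False, z=True

Verification: With this assignment, all 14 clauses evaluate to true.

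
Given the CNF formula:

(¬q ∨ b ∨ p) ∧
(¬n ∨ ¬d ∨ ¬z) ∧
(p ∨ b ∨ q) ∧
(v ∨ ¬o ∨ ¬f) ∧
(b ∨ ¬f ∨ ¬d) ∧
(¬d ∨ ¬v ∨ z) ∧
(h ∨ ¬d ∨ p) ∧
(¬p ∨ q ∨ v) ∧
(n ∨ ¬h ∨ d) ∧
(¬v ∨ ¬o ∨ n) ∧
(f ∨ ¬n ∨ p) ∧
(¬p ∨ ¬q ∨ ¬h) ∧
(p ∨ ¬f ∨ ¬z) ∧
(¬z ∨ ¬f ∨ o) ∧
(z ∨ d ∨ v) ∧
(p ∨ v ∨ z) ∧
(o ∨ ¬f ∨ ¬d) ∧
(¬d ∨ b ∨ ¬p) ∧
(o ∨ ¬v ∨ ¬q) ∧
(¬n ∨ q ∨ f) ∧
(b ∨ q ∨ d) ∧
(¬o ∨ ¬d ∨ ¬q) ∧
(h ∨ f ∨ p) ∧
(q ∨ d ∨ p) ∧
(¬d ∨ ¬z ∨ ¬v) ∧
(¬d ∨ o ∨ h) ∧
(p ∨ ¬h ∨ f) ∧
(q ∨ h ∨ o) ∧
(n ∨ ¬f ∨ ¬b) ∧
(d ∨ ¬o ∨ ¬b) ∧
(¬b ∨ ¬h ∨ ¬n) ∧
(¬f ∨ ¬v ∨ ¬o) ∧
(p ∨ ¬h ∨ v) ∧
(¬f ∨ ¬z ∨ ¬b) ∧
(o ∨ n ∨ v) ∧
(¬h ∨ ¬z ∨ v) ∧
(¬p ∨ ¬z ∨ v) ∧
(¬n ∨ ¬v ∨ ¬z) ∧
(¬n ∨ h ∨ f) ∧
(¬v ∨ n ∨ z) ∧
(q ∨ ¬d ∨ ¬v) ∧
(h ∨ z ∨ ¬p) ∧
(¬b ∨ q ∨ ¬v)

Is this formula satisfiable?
No

No, the formula is not satisfiable.

No assignment of truth values to the variables can make all 43 clauses true simultaneously.

The formula is UNSAT (unsatisfiable).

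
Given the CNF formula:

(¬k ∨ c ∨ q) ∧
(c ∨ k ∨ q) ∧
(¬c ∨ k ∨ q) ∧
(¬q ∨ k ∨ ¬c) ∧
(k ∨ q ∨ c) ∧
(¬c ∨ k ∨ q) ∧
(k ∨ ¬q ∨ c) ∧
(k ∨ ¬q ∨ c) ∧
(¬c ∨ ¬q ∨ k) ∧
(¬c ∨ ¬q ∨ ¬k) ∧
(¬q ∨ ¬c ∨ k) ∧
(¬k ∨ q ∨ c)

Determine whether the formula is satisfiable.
Yes

Yes, the formula is satisfiable.

One satisfying assignment is: k=True, q=True, c=False

Verification: With this assignment, all 12 clauses evaluate to true.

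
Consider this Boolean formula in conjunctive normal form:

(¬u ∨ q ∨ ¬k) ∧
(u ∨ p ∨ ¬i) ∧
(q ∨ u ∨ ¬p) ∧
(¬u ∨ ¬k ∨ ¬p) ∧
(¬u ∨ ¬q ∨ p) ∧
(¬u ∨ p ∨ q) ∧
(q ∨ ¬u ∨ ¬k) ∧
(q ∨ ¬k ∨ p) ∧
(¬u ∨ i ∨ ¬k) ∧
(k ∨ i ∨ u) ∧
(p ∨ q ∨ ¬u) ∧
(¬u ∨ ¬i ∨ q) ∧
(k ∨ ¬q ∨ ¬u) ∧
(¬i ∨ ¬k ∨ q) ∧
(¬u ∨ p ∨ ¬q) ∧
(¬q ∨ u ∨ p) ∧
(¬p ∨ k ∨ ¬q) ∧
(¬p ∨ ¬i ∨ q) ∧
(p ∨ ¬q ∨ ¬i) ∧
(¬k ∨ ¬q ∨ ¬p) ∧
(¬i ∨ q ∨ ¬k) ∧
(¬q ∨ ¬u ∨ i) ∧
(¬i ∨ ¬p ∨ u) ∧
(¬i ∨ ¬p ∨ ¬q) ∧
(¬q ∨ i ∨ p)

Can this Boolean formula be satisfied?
Yes

Yes, the formula is satisfiable.

One satisfying assignment is: k=False, u=True, i=False, p=True, q=False

Verification: With this assignment, all 25 clauses evaluate to true.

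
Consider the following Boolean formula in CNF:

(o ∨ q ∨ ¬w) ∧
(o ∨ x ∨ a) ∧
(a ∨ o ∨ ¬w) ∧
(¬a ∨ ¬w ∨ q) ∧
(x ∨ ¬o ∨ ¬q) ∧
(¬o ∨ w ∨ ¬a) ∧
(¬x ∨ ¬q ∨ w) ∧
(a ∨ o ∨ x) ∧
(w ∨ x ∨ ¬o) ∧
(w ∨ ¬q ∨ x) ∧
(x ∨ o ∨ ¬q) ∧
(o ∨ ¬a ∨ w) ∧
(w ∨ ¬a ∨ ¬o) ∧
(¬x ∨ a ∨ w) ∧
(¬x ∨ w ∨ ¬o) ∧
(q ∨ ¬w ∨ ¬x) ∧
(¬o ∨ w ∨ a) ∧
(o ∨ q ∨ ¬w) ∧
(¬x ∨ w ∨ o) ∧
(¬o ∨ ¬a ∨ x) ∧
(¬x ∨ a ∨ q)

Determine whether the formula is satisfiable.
Yes

Yes, the formula is satisfiable.

One satisfying assignment is: x=True, w=True, a=True, q=True, o=True

Verification: With this assignment, all 21 clauses evaluate to true.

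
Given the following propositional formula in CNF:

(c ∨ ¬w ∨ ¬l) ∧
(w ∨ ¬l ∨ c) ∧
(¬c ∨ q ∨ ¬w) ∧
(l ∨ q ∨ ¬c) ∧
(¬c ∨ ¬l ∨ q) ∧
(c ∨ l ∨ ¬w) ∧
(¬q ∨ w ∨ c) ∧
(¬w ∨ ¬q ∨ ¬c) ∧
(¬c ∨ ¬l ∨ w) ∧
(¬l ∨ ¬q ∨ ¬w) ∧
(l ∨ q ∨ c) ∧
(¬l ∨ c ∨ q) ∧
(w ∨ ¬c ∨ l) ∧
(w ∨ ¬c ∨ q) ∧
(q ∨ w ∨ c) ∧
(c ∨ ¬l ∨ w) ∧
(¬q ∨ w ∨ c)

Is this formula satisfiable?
No

No, the formula is not satisfiable.

No assignment of truth values to the variables can make all 17 clauses true simultaneously.

The formula is UNSAT (unsatisfiable).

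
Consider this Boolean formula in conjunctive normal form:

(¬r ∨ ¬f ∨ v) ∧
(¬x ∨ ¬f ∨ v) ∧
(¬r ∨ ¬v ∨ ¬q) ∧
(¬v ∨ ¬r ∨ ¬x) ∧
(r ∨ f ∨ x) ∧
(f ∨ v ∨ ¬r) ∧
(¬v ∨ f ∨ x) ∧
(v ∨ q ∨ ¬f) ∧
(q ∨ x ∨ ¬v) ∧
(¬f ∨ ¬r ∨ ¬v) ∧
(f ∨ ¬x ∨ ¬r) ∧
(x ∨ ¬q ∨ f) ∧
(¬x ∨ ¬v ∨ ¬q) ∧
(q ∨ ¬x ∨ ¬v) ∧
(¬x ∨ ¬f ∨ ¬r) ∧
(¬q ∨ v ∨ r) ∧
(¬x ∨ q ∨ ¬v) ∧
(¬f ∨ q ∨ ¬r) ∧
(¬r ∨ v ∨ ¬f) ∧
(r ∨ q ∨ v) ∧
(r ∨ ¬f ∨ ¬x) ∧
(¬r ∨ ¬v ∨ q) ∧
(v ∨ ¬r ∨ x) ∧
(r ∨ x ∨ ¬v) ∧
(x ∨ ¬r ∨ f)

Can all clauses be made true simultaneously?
No

No, the formula is not satisfiable.

No assignment of truth values to the variables can make all 25 clauses true simultaneously.

The formula is UNSAT (unsatisfiable).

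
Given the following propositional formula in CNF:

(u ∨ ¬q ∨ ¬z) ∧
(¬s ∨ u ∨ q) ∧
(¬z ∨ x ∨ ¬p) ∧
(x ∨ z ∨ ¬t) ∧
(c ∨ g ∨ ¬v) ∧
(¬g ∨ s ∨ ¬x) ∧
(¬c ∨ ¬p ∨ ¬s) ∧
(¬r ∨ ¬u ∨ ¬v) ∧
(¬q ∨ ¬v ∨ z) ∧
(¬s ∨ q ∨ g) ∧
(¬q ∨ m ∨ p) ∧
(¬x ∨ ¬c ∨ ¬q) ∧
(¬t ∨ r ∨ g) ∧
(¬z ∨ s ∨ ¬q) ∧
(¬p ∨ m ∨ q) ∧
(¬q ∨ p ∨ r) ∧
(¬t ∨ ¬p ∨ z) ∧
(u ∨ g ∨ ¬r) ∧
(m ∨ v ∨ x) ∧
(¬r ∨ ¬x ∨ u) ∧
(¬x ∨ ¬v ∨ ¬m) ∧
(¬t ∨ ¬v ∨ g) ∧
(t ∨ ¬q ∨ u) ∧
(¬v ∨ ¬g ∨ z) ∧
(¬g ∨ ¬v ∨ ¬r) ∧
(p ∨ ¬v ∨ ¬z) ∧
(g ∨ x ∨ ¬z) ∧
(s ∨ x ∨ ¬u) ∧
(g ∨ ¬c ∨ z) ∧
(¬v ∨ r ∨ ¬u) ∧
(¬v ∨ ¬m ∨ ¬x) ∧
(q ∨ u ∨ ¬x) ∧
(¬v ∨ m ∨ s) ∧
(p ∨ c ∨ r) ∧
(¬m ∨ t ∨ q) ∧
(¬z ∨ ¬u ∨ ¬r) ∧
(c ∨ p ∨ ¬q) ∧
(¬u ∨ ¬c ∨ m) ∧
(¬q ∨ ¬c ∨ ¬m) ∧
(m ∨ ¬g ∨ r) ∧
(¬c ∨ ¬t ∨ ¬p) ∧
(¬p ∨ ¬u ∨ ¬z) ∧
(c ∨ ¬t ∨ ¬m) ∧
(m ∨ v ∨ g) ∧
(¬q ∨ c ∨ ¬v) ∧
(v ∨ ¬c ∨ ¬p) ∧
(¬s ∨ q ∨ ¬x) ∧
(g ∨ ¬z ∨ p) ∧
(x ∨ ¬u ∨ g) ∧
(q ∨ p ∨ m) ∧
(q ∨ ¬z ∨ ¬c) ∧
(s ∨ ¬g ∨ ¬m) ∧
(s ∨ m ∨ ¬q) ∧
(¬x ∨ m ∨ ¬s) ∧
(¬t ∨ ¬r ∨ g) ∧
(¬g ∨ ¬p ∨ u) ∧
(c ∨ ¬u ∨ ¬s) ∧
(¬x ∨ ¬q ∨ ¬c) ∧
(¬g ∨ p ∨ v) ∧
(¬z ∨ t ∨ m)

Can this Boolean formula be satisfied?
Yes

Yes, the formula is satisfiable.

One satisfying assignment is: q=True, v=False, u=True, s=False, p=True, x=True, t=False, c=False, g=False, z=False, r=False, m=True

Verification: With this assignment, all 60 clauses evaluate to true.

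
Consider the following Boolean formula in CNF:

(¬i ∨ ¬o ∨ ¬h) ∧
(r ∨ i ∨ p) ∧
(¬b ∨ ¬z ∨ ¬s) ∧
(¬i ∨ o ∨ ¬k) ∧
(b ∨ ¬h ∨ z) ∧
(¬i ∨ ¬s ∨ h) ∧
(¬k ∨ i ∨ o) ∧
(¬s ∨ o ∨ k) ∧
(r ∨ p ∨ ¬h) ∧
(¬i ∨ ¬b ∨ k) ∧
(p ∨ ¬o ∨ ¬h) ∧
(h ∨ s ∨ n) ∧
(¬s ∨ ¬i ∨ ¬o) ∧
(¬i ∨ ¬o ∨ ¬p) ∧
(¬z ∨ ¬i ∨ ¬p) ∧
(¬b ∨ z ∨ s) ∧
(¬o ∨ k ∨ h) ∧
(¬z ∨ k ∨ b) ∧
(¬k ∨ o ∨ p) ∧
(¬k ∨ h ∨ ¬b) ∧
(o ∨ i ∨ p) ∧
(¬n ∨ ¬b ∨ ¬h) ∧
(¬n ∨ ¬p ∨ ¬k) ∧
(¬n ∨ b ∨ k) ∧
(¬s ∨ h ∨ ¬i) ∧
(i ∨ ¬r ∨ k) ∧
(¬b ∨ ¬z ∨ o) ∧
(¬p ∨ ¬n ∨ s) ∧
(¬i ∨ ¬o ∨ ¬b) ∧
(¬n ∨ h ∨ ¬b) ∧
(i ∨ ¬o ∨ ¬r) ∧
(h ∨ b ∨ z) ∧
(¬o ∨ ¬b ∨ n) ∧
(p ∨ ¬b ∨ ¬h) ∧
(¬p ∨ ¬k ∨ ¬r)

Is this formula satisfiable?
Yes

Yes, the formula is satisfiable.

One satisfying assignment is: n=False, h=True, z=True, p=True, i=False, o=True, k=True, r=False, b=False, s=False

Verification: With this assignment, all 35 clauses evaluate to true.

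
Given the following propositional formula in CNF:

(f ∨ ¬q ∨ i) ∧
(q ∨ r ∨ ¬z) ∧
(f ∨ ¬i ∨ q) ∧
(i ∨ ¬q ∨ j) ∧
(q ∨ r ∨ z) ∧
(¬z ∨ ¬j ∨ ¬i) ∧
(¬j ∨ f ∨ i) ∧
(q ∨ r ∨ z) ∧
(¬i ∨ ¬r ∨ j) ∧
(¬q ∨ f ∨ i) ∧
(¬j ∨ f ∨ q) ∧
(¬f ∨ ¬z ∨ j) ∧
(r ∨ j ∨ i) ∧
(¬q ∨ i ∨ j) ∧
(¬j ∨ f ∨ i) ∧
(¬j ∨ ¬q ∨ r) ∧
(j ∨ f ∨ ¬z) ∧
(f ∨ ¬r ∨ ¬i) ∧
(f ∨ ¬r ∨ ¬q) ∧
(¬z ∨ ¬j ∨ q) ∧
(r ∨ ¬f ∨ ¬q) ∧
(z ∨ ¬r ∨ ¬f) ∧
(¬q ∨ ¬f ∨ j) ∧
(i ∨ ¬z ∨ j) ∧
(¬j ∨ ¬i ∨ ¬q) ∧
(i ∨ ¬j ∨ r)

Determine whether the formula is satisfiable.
Yes

Yes, the formula is satisfiable.

One satisfying assignment is: r=False, j=False, i=True, q=True, f=False, z=False

Verification: With this assignment, all 26 clauses evaluate to true.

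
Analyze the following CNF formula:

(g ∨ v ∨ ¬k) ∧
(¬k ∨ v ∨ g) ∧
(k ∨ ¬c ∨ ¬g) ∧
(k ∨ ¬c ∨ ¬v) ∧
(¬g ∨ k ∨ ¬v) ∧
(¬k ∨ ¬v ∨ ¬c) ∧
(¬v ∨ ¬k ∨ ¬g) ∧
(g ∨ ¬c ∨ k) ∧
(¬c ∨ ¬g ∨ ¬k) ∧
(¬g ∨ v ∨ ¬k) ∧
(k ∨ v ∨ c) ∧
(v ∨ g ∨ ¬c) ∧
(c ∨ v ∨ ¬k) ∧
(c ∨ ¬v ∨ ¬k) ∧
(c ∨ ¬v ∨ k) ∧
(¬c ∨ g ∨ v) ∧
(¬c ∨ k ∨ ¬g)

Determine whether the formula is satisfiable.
No

No, the formula is not satisfiable.

No assignment of truth values to the variables can make all 17 clauses true simultaneously.

The formula is UNSAT (unsatisfiable).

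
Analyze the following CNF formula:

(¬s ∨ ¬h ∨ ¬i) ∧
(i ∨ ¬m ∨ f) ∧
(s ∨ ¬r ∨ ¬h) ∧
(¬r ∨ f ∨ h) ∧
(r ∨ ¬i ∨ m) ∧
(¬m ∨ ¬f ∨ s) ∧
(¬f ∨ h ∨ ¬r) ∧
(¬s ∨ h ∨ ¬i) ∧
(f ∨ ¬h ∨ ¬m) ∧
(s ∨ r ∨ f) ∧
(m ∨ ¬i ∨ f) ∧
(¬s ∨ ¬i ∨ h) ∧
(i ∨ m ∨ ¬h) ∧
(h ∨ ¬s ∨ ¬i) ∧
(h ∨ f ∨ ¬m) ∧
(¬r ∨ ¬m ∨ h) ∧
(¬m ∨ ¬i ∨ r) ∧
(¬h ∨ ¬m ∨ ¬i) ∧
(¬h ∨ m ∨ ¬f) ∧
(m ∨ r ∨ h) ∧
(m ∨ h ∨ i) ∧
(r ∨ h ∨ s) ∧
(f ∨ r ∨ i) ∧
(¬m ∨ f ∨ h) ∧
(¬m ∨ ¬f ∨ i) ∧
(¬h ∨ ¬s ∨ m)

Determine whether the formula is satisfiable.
No

No, the formula is not satisfiable.

No assignment of truth values to the variables can make all 26 clauses true simultaneously.

The formula is UNSAT (unsatisfiable).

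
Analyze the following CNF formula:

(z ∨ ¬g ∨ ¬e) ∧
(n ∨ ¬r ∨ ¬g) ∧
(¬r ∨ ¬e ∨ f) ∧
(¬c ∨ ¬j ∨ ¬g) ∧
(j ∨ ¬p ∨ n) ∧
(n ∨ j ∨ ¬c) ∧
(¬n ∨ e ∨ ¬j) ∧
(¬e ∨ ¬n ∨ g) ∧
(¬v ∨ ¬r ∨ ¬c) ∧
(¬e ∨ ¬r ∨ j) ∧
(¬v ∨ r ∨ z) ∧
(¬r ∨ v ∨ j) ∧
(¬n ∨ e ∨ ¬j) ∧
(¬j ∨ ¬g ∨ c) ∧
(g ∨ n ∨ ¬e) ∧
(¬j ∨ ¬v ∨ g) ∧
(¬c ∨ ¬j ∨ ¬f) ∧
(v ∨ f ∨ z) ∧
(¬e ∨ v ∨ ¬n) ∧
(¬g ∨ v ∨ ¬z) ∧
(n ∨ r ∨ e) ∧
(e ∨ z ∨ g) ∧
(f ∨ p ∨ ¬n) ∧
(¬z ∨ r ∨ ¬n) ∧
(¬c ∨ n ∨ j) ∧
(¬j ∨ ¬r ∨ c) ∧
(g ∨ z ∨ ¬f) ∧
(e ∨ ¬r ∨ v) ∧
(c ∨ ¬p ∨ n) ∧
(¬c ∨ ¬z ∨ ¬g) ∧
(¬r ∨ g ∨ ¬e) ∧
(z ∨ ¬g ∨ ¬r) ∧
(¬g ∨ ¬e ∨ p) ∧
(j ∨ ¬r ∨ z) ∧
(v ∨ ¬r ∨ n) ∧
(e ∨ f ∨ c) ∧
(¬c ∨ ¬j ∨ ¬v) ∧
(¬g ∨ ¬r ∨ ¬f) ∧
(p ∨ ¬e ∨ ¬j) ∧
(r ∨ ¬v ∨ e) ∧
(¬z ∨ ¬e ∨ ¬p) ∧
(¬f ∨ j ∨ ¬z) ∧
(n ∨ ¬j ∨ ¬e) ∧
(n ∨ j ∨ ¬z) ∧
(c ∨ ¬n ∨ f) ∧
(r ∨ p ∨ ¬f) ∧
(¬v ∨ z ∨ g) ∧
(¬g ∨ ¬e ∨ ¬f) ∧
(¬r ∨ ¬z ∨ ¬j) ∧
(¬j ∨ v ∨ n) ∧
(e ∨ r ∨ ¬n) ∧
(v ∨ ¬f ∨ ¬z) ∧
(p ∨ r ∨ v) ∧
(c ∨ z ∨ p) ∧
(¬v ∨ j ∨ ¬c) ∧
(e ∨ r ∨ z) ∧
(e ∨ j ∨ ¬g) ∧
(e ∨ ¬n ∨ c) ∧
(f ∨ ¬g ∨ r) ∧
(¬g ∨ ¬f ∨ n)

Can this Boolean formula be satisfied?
No

No, the formula is not satisfiable.

No assignment of truth values to the variables can make all 60 clauses true simultaneously.

The formula is UNSAT (unsatisfiable).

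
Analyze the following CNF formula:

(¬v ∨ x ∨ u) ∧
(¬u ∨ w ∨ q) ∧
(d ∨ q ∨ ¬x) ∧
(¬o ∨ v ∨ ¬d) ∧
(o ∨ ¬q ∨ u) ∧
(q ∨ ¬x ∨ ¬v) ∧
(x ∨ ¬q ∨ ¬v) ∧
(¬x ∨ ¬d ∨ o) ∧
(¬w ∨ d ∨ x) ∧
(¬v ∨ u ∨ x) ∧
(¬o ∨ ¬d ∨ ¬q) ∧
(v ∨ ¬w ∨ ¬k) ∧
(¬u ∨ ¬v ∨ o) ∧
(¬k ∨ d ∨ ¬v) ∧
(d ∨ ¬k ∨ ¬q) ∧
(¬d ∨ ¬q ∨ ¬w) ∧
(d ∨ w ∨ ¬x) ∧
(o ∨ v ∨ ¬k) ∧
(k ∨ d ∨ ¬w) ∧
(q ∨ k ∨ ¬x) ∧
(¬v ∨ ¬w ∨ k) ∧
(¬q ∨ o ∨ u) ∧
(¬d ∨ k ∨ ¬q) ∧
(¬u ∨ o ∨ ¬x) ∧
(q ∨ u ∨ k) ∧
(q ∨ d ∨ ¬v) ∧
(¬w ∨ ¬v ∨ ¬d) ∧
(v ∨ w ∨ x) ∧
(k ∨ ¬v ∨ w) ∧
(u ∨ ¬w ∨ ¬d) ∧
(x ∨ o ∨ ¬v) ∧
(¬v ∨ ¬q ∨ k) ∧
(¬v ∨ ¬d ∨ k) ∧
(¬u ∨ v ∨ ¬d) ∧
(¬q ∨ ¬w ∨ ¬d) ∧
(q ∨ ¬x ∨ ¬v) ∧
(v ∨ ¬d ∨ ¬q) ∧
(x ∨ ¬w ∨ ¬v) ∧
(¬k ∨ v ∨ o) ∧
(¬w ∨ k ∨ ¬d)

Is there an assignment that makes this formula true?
No

No, the formula is not satisfiable.

No assignment of truth values to the variables can make all 40 clauses true simultaneously.

The formula is UNSAT (unsatisfiable).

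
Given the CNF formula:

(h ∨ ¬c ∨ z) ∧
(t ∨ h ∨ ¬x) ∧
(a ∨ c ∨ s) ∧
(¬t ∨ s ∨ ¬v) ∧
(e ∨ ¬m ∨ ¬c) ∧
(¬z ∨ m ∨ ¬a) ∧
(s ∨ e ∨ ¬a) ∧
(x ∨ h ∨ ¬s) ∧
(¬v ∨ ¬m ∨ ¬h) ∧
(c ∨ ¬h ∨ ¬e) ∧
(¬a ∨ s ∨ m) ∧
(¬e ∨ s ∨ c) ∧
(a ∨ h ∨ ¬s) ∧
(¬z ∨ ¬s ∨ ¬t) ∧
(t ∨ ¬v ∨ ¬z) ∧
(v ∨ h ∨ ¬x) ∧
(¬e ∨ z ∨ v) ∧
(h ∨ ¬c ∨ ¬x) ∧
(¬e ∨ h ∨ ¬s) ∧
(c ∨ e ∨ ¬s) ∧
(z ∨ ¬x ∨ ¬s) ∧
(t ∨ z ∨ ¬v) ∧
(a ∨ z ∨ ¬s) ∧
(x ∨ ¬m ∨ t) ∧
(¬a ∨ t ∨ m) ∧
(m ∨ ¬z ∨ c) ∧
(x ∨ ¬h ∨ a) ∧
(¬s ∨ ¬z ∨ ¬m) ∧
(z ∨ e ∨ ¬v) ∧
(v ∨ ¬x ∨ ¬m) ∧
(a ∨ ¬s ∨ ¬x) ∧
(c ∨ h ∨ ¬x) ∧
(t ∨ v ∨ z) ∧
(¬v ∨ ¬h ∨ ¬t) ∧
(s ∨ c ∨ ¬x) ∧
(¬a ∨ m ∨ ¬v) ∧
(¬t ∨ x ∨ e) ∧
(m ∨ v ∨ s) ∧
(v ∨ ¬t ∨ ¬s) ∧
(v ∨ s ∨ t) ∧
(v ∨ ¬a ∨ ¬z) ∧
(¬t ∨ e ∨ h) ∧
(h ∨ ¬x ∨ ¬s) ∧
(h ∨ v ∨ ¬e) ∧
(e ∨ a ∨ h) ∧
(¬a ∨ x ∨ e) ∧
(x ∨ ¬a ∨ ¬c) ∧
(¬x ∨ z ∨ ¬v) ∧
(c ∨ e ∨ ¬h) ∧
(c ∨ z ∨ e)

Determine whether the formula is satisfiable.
No

No, the formula is not satisfiable.

No assignment of truth values to the variables can make all 50 clauses true simultaneously.

The formula is UNSAT (unsatisfiable).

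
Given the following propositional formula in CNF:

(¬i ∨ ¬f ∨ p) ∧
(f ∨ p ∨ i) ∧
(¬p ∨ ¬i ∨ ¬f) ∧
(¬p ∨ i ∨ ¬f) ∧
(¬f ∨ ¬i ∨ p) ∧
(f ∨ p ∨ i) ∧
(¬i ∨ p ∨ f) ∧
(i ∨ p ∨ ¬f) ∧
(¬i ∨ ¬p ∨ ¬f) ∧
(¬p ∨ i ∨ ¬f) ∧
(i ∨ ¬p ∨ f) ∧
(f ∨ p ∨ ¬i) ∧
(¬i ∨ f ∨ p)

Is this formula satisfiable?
Yes

Yes, the formula is satisfiable.

One satisfying assignment is: f=False, i=True, p=True

Verification: With this assignment, all 13 clauses evaluate to true.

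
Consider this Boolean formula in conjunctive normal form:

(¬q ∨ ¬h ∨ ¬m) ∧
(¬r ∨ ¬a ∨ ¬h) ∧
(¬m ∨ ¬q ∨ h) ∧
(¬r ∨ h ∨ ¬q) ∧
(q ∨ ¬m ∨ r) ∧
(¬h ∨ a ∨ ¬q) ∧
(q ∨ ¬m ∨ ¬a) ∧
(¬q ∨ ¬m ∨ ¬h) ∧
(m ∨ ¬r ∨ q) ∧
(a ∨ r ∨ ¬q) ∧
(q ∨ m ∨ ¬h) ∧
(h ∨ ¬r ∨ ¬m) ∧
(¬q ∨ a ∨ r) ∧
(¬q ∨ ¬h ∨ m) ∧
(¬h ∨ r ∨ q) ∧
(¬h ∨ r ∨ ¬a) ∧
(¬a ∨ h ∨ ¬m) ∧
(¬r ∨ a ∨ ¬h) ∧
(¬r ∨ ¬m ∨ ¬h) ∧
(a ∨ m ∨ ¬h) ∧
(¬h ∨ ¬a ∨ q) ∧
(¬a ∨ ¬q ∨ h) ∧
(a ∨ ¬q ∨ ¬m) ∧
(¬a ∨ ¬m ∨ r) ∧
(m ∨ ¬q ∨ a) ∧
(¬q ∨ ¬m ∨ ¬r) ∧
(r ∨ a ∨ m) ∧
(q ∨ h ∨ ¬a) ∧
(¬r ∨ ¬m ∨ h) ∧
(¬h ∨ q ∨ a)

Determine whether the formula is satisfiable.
No

No, the formula is not satisfiable.

No assignment of truth values to the variables can make all 30 clauses true simultaneously.

The formula is UNSAT (unsatisfiable).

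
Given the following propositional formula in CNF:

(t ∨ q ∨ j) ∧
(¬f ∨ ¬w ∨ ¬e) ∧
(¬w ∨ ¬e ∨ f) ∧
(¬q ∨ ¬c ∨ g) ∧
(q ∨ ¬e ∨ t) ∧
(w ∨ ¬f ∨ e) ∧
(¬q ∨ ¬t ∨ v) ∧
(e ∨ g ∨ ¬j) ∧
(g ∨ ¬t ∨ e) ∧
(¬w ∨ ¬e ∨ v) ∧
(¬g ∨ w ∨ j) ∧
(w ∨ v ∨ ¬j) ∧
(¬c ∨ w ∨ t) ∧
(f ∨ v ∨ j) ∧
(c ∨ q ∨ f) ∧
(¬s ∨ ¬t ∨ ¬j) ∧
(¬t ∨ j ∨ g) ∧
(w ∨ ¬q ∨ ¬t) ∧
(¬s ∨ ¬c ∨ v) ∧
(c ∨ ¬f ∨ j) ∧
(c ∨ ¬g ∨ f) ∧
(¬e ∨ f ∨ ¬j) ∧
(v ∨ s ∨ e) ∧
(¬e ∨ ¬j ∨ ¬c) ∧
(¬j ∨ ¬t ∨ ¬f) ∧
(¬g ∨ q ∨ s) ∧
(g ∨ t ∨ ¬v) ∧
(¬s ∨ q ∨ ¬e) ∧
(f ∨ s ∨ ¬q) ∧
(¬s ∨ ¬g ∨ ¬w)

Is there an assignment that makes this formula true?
Yes

Yes, the formula is satisfiable.

One satisfying assignment is: t=False, w=False, j=True, f=True, s=False, v=True, e=True, c=False, g=True, q=True

Verification: With this assignment, all 30 clauses evaluate to true.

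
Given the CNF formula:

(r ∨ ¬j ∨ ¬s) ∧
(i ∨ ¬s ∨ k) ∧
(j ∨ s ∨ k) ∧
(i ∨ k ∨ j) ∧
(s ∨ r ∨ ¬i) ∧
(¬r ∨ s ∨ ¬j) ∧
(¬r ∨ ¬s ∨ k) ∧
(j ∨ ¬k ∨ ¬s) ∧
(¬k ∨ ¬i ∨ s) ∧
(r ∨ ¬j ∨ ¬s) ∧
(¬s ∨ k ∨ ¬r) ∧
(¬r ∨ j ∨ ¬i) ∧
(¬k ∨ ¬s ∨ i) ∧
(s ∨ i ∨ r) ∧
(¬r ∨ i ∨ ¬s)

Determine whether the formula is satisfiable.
Yes

Yes, the formula is satisfiable.

One satisfying assignment is: r=True, i=False, k=True, j=False, s=False

Verification: With this assignment, all 15 clauses evaluate to true.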